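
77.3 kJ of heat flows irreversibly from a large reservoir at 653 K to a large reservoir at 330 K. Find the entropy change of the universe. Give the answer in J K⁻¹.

ΔS_total = 116 J/K

ΔS_hot = −Q/T_H = −77300/653 = -118.4 J/K and ΔS_cold = +Q/T_C = 77300/330 = 234.2 J/K.
ΔS_total = -118.4 + 234.2 = 116 J/K, positive as the second law requires.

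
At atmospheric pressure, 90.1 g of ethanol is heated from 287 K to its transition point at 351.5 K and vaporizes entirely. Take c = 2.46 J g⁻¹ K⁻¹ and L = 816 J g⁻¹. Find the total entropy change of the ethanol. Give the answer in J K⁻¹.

ΔS = 254 J/K

Warming step: ΔS₁ = m c ln(T_tr/T_i) = 90.1 × 2.46 × ln(351.5/287) = 44.93 J/K.
Phase change: ΔS₂ = +mL/T_tr = 90.1 × 816 / 351.5 = 209.2 J/K.
ΔS_total = (44.93) + (209.2) = 254 J/K.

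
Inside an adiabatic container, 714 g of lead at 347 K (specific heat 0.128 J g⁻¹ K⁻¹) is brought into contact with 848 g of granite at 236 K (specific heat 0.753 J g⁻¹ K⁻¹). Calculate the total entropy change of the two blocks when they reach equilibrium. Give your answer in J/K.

Energy balance: T_f = (m₁c₁T₁ + m₂c₂T₂)/(m₁c₁ + m₂c₂) = 249.9 K.
ΔS₁ = m₁c₁ ln(T_f/T₁) = 91.392 × ln(249.9/347) = -30 J/K.
ΔS₂ = m₂c₂ ln(T_f/T₂) = 638.544 × ln(249.9/236) = 36.54 J/K.
ΔS_total = -30 + 36.54 = 6.54 J/K.

ΔS_total = 6.54 J/K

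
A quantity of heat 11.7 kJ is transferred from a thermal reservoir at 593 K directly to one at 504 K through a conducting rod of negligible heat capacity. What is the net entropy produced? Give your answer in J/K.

ΔS_hot = −Q/T_H = −11700/593 = -19.73 J/K and ΔS_cold = +Q/T_C = 11700/504 = 23.21 J/K.
ΔS_total = -19.73 + 23.21 = 3.48 J/K, positive as the second law requires.

ΔS_total = 3.48 J/K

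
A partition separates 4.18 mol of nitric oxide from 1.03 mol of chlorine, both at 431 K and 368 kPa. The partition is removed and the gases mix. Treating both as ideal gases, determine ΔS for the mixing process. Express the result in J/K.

ΔS_mix = 21.5 J/K

Mole fractions: x_A = 4.18/5.21 = 0.802, x_B = 0.198.
ΔS_mix = −R(n_A ln x_A + n_B ln x_B) = −8.314 × (4.18 ln 0.802 + 1.03 ln 0.198) = 21.5 J/K.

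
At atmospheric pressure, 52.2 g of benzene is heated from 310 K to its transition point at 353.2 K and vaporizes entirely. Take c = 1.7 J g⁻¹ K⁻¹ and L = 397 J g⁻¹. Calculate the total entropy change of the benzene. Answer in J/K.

ΔS = 70.3 J/K

Warming step: ΔS₁ = m c ln(T_tr/T_i) = 52.2 × 1.7 × ln(353.2/310) = 11.5772 J/K.
Phase change: ΔS₂ = +mL/T_tr = 52.2 × 397 / 353.2 = 58.6733 J/K.
ΔS_total = (11.5772) + (58.6733) = 70.3 J/K.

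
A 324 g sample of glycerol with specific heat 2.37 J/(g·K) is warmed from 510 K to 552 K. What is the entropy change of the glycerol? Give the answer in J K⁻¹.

ΔS = ∫dQ_rev/T = m c ln(T₂/T₁) = 324 × 2.37 × ln(552/510) = 60.8 J/K.

ΔS = 60.8 J/K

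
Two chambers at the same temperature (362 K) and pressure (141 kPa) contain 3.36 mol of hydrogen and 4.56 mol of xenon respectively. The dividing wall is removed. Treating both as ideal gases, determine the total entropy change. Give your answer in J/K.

ΔS_mix = 44.9 J/K

Mole fractions: x_A = 3.36/7.92 = 0.424, x_B = 0.576.
ΔS_mix = −R(n_A ln x_A + n_B ln x_B) = −8.314 × (3.36 ln 0.424 + 4.56 ln 0.576) = 44.9 J/K.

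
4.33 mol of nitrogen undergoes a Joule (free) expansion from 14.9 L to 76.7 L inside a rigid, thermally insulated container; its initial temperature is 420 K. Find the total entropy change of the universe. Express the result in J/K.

No heat is exchanged and no work is done, so the ideal-gas temperature stays constant.
Entropy is a state function; using a reversible isothermal path, ΔS_gas = nR ln(V₂/V₁) = 4.33 × 8.314 × ln(76.7/14.9) = 59 J/K.
The insulated surroundings exchange no heat, so ΔS_surr = 0 and ΔS_universe = ΔS_gas.

ΔS_universe = 59 J/K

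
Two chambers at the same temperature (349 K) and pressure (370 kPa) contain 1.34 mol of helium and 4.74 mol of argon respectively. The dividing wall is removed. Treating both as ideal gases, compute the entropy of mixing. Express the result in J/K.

Mole fractions: x_A = 1.34/6.08 = 0.22, x_B = 0.78.
ΔS_mix = −R(n_A ln x_A + n_B ln x_B) = −8.314 × (1.34 ln 0.22 + 4.74 ln 0.78) = 26.7 J/K.

ΔS_mix = 26.7 J/K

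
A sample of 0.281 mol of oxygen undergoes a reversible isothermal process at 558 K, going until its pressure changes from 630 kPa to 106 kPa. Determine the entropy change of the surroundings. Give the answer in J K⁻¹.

ΔS_surr = -4.16 J/K

For an isothermal ideal gas ΔS_gas = nR ln(P₁/P₂) = 0.281 × 8.314 × ln(630/106) = 4.16 J/K.
The process is reversible, so ΔS_surr = −ΔS_gas = -4.16 J/K and ΔS_universe = 0.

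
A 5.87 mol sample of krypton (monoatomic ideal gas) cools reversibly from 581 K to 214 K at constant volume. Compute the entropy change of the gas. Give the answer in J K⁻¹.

ΔS = -73.1 J/K

At constant volume, ΔS = nC_V ln(T₂/T₁) with C_V = 3R/2 = 12.47 J mol⁻¹ K⁻¹.
ΔS = 5.87 × 12.47 × ln(214/581) = -73.1 J/K.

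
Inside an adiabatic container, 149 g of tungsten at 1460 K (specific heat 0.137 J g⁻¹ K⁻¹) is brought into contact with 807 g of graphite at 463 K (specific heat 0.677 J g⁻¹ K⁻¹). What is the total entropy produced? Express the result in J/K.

ΔS_total = 18.9 J/K

Energy balance: T_f = (m₁c₁T₁ + m₂c₂T₂)/(m₁c₁ + m₂c₂) = 498.91 K.
ΔS₁ = m₁c₁ ln(T_f/T₁) = 20.413 × ln(498.91/1460) = -21.92 J/K.
ΔS₂ = m₂c₂ ln(T_f/T₂) = 546.339 × ln(498.91/463) = 40.81 J/K.
ΔS_total = -21.92 + 40.81 = 18.9 J/K.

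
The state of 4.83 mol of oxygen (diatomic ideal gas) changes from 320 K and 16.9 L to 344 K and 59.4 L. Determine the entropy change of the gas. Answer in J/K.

Entropy is a state function: ΔS = nC_V ln(T₂/T₁) + nR ln(V₂/V₁), with C_V = 5R/2 = 20.79 J mol⁻¹ K⁻¹ for a diatomic ideal gas.
ΔS = 4.83 × [20.79 × ln(344/320) + 8.314 × ln(59.4/16.9)] = 57.7 J/K.

ΔS = 57.7 J/K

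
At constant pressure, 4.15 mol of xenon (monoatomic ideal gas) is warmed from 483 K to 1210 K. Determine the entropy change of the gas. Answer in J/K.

At constant pressure, ΔS = nC_p ln(T₂/T₁) with C_p = 5R/2 = 20.79 J mol⁻¹ K⁻¹.
ΔS = 4.15 × 20.79 × ln(1210/483) = 79.2 J/K.

ΔS = 79.2 J/K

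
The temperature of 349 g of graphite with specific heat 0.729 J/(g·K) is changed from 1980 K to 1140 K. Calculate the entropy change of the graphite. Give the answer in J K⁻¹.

ΔS = -140 J/K

ΔS = ∫dQ_rev/T = m c ln(T₂/T₁) = 349 × 0.729 × ln(1140/1980) = -140 J/K.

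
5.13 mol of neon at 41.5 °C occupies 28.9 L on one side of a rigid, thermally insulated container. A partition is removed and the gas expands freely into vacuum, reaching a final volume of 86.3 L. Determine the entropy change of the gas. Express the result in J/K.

For an ideal gas in free expansion Q = 0 and W = 0, so T is unchanged.
Entropy is a state function; using a reversible isothermal path, ΔS_gas = nR ln(V₂/V₁) = 5.13 × 8.314 × ln(86.3/28.9) = 46.7 J/K.

ΔS_gas = 46.7 J/K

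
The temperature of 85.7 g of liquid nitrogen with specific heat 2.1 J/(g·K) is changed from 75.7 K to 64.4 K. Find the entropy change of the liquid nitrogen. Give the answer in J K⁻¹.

ΔS = -29.1 J/K

ΔS = ∫dQ_rev/T = m c ln(T₂/T₁) = 85.7 × 2.1 × ln(64.4/75.7) = -29.1 J/K.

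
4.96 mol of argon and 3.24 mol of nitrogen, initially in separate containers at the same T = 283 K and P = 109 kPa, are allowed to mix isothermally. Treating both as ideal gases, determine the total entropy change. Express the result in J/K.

Mole fractions: x_A = 4.96/8.2 = 0.605, x_B = 0.395.
ΔS_mix = −R(n_A ln x_A + n_B ln x_B) = −8.314 × (4.96 ln 0.605 + 3.24 ln 0.395) = 45.7 J/K.

ΔS_mix = 45.7 J/K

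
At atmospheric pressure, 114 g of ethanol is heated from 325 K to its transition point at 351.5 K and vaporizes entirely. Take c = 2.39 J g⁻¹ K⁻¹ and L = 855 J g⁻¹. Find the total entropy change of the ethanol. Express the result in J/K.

Warming step: ΔS₁ = m c ln(T_tr/T_i) = 114 × 2.39 × ln(351.5/325) = 21.36 J/K.
Phase change: ΔS₂ = +mL/T_tr = 114 × 855 / 351.5 = 277.3 J/K.
ΔS_total = (21.36) + (277.3) = 299 J/K.

ΔS = 299 J/K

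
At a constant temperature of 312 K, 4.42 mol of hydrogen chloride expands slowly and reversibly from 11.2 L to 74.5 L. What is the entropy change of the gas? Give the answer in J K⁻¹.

For an isothermal ideal gas ΔS_gas = nR ln(V₂/V₁) = 4.42 × 8.314 × ln(74.5/11.2) = 69.6 J/K.

ΔS_gas = 69.6 J/K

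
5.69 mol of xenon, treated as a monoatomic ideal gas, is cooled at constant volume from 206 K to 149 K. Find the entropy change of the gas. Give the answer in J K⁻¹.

ΔS = -23 J/K

At constant volume, ΔS = nC_V ln(T₂/T₁) with C_V = 3R/2 = 12.47 J mol⁻¹ K⁻¹.
ΔS = 5.69 × 12.47 × ln(149/206) = -23 J/K.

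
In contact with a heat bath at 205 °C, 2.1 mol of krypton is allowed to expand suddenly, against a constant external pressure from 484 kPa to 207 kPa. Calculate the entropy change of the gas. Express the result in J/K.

Entropy is a state function, so ΔS_gas depends only on the end states.
For an isothermal ideal gas ΔS_gas = nR ln(P₁/P₂) = 2.1 × 8.314 × ln(484/207) = 14.8 J/K.

ΔS_gas = 14.8 J/K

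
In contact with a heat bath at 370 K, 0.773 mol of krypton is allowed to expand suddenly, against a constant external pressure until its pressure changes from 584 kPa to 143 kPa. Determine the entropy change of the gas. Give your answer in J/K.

ΔS_gas = 9.04 J/K

Entropy is a state function, so ΔS_gas depends only on the end states.
For an isothermal ideal gas ΔS_gas = nR ln(P₁/P₂) = 0.773 × 8.314 × ln(584/143) = 9.04 J/K.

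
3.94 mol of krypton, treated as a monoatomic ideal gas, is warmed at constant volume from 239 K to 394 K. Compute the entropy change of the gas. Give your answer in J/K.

At constant volume, ΔS = nC_V ln(T₂/T₁) with C_V = 3R/2 = 12.47 J mol⁻¹ K⁻¹.
ΔS = 3.94 × 12.47 × ln(394/239) = 24.6 J/K.

ΔS = 24.6 J/K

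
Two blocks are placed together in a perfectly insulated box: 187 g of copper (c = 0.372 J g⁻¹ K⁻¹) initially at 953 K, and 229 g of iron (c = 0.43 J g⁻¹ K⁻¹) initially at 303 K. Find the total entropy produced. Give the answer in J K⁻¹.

ΔS_total = 27.1 J/K

Energy balance: T_f = (m₁c₁T₁ + m₂c₂T₂)/(m₁c₁ + m₂c₂) = 572.09 K.
ΔS₁ = m₁c₁ ln(T_f/T₁) = 69.564 × ln(572.09/953) = -35.5 J/K.
ΔS₂ = m₂c₂ ln(T_f/T₂) = 98.47 × ln(572.09/303) = 62.58 J/K.
ΔS_total = -35.5 + 62.58 = 27.1 J/K.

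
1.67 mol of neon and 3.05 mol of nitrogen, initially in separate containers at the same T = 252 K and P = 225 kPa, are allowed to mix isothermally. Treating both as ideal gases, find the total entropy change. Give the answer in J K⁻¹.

ΔS_mix = 25.5 J/K

Mole fractions: x_A = 1.67/4.72 = 0.354, x_B = 0.646.
ΔS_mix = −R(n_A ln x_A + n_B ln x_B) = −8.314 × (1.67 ln 0.354 + 3.05 ln 0.646) = 25.5 J/K.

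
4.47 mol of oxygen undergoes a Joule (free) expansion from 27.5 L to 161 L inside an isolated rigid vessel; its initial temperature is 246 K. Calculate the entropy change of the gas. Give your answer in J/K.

ΔS_gas = 65.7 J/K

No heat is exchanged and no work is done, so the ideal-gas temperature stays constant.
Entropy is a state function; using a reversible isothermal path, ΔS_gas = nR ln(V₂/V₁) = 4.47 × 8.314 × ln(161/27.5) = 65.7 J/K.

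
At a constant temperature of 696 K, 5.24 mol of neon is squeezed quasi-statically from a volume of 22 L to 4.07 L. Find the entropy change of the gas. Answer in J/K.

For an isothermal ideal gas ΔS_gas = nR ln(V₂/V₁) = 5.24 × 8.314 × ln(4.07/22) = -73.5 J/K.

ΔS_gas = -73.5 J/K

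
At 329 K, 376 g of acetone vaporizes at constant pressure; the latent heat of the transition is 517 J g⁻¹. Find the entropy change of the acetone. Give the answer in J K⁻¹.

Heat absorbed by the substance: Q = mL = 376 × 517 = 194392 J.
At constant T, ΔS = Q_rev/T = 194392 / 329 = 591 J/K.

ΔS = 591 J/K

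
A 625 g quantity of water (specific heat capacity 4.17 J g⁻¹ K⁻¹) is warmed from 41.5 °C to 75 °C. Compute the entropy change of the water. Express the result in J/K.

In kelvin: T₁ = 314.65 K, T₂ = 348.15 K. ΔS = ∫dQ_rev/T = m c ln(T₂/T₁) = 625 × 4.17 × ln(348.15/314.65) = 264 J/K.

ΔS = 264 J/K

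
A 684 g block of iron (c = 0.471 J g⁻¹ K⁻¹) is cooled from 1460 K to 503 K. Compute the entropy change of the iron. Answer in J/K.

ΔS = ∫dQ_rev/T = m c ln(T₂/T₁) = 684 × 0.471 × ln(503/1460) = -343 J/K.

ΔS = -343 J/K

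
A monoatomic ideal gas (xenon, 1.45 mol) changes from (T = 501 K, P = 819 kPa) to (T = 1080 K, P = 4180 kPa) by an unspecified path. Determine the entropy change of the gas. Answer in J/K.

ΔS = 3.5 J/K

ΔS = nC_p ln(T₂/T₁) − nR ln(P₂/P₁), with C_p = 5R/2 = 20.79 J mol⁻¹ K⁻¹ for a monoatomic ideal gas.
ΔS = 1.45 × [20.79 × ln(1080/501) − 8.314 × ln(4180/819)] = 3.5 J/K.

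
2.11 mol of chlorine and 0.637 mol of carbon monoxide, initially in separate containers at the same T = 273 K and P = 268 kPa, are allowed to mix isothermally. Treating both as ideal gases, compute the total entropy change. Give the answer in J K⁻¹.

ΔS_mix = 12.4 J/K

Mole fractions: x_A = 2.11/2.75 = 0.768, x_B = 0.232.
ΔS_mix = −R(n_A ln x_A + n_B ln x_B) = −8.314 × (2.11 ln 0.768 + 0.637 ln 0.232) = 12.4 J/K.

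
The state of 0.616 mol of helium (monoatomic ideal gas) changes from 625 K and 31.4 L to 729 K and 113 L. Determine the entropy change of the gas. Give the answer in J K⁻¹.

ΔS = 7.74 J/K

Entropy is a state function: ΔS = nC_V ln(T₂/T₁) + nR ln(V₂/V₁), with C_V = 3R/2 = 12.47 J mol⁻¹ K⁻¹ for a monoatomic ideal gas.
ΔS = 0.616 × [12.47 × ln(729/625) + 8.314 × ln(113/31.4)] = 7.74 J/K.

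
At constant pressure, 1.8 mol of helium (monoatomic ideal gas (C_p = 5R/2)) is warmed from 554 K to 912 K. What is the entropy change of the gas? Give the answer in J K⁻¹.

ΔS = 18.6 J/K

At constant pressure, ΔS = nC_p ln(T₂/T₁) with C_p = 5R/2 = 20.79 J mol⁻¹ K⁻¹.
ΔS = 1.8 × 20.79 × ln(912/554) = 18.6 J/K.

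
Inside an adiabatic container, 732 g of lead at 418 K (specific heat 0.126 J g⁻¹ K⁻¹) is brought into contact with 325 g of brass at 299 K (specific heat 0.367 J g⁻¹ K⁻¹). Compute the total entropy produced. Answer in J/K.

Energy balance: T_f = (m₁c₁T₁ + m₂c₂T₂)/(m₁c₁ + m₂c₂) = 350.89 K.
ΔS₁ = m₁c₁ ln(T_f/T₁) = 92.232 × ln(350.89/418) = -16.14 J/K.
ΔS₂ = m₂c₂ ln(T_f/T₂) = 119.275 × ln(350.89/299) = 19.09 J/K.
ΔS_total = -16.14 + 19.09 = 2.95 J/K.

ΔS_total = 2.95 J/K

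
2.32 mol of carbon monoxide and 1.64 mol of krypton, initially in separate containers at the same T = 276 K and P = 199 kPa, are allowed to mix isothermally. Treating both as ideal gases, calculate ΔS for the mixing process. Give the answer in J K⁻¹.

Mole fractions: x_A = 2.32/3.96 = 0.586, x_B = 0.414.
ΔS_mix = −R(n_A ln x_A + n_B ln x_B) = −8.314 × (2.32 ln 0.586 + 1.64 ln 0.414) = 22.3 J/K.

ΔS_mix = 22.3 J/K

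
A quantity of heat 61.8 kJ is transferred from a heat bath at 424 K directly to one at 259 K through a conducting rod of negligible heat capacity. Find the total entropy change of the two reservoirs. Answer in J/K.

ΔS_hot = −Q/T_H = −61800/424 = -145.75 J/K and ΔS_cold = +Q/T_C = 61800/259 = 238.61 J/K.
ΔS_total = -145.75 + 238.61 = 92.9 J/K, positive as the second law requires.

ΔS_total = 92.9 J/K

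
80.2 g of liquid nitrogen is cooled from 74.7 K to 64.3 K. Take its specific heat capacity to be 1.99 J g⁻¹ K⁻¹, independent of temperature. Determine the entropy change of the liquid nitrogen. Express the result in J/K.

ΔS = -23.9 J/K

ΔS = ∫dQ_rev/T = m c ln(T₂/T₁) = 80.2 × 1.99 × ln(64.3/74.7) = -23.9 J/K.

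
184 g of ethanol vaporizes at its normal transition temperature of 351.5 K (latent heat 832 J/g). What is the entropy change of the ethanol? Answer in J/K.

ΔS = 436 J/K

Heat absorbed by the substance: Q = mL = 184 × 832 = 153088 J.
At constant T, ΔS = Q_rev/T = 153088 / 351.5 = 436 J/K.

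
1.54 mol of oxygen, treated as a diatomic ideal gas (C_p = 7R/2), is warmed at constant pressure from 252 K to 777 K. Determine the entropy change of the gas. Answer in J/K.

At constant pressure, ΔS = nC_p ln(T₂/T₁) with C_p = 7R/2 = 29.1 J mol⁻¹ K⁻¹.
ΔS = 1.54 × 29.1 × ln(777/252) = 50.5 J/K.

ΔS = 50.5 J/K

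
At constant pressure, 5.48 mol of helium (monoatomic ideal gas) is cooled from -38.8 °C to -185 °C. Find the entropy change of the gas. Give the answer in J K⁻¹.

In kelvin: T₁ = 234.35 K, T₂ = 88.15 K. At constant pressure, ΔS = nC_p ln(T₂/T₁) with C_p = 5R/2 = 20.79 J mol⁻¹ K⁻¹.
ΔS = 5.48 × 20.79 × ln(88.15/234.35) = -111 J/K.

ΔS = -111 J/K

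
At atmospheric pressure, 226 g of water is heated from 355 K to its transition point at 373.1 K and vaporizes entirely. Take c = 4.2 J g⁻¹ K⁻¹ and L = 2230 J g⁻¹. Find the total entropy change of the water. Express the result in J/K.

ΔS = 1400 J/K

Warming step: ΔS₁ = m c ln(T_tr/T_i) = 226 × 4.2 × ln(373.1/355) = 47.2 J/K.
Phase change: ΔS₂ = +mL/T_tr = 226 × 2230 / 373.1 = 1351 J/K.
ΔS_total = (47.2) + (1351) = 1400 J/K.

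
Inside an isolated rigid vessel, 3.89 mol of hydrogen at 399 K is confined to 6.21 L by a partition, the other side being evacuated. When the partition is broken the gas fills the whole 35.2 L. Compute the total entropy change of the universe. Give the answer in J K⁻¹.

No heat is exchanged and no work is done, so the ideal-gas temperature stays constant.
Entropy is a state function; using a reversible isothermal path, ΔS_gas = nR ln(V₂/V₁) = 3.89 × 8.314 × ln(35.2/6.21) = 56.1 J/K.
The insulated surroundings exchange no heat, so ΔS_surr = 0 and ΔS_universe = ΔS_gas.

ΔS_universe = 56.1 J/K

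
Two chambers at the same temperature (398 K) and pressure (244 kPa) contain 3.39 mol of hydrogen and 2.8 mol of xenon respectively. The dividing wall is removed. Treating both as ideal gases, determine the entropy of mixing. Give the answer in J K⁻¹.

Mole fractions: x_A = 3.39/6.19 = 0.548, x_B = 0.452.
ΔS_mix = −R(n_A ln x_A + n_B ln x_B) = −8.314 × (3.39 ln 0.548 + 2.8 ln 0.452) = 35.4 J/K.

ΔS_mix = 35.4 J/K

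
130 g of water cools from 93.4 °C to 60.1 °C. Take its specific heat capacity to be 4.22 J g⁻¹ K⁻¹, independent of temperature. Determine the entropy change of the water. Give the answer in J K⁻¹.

In kelvin: T₁ = 366.55 K, T₂ = 333.25 K. ΔS = ∫dQ_rev/T = m c ln(T₂/T₁) = 130 × 4.22 × ln(333.25/366.55) = -52.2 J/K.

ΔS = -52.2 J/K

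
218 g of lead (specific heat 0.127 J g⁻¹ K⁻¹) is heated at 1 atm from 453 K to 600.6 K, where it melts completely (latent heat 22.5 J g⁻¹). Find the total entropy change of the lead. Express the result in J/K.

ΔS = 16 J/K

Warming step: ΔS₁ = m c ln(T_tr/T_i) = 218 × 0.127 × ln(600.6/453) = 7.808 J/K.
Phase change: ΔS₂ = +mL/T_tr = 218 × 22.5 / 600.6 = 8.167 J/K.
ΔS_total = (7.808) + (8.167) = 16 J/K.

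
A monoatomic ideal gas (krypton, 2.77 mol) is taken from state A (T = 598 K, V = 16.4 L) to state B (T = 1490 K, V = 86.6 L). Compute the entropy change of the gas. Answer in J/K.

ΔS = 69.9 J/K

Entropy is a state function: ΔS = nC_V ln(T₂/T₁) + nR ln(V₂/V₁), with C_V = 3R/2 = 12.47 J mol⁻¹ K⁻¹ for a monoatomic ideal gas.
ΔS = 2.77 × [12.47 × ln(1490/598) + 8.314 × ln(86.6/16.4)] = 69.9 J/K.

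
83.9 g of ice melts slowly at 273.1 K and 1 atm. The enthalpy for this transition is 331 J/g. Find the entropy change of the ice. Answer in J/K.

ΔS = 102 J/K

Heat absorbed by the substance: Q = mL = 83.9 × 331 = 27770.9 J.
At constant T, ΔS = Q_rev/T = 27770.9 / 273.1 = 102 J/K.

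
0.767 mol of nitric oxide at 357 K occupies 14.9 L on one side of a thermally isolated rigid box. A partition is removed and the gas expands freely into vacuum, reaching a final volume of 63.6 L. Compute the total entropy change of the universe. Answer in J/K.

ΔS_universe = 9.25 J/K

No heat is exchanged and no work is done, so the ideal-gas temperature stays constant.
Entropy is a state function; using a reversible isothermal path, ΔS_gas = nR ln(V₂/V₁) = 0.767 × 8.314 × ln(63.6/14.9) = 9.25 J/K.
The insulated surroundings exchange no heat, so ΔS_surr = 0 and ΔS_universe = ΔS_gas.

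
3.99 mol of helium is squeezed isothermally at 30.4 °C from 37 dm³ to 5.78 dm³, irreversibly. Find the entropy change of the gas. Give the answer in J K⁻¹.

ΔS_gas = -61.6 J/K

Entropy is a state function, so ΔS_gas depends only on the end states.
For an isothermal ideal gas ΔS_gas = nR ln(V₂/V₁) = 3.99 × 8.314 × ln(5.78/37) = -61.6 J/K.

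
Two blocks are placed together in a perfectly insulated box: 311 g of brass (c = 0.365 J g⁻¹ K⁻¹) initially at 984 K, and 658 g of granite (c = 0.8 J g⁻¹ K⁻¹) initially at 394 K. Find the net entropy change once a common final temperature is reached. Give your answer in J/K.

ΔS_total = 46.9 J/K

Energy balance: T_f = (m₁c₁T₁ + m₂c₂T₂)/(m₁c₁ + m₂c₂) = 498.66 K.
ΔS₁ = m₁c₁ ln(T_f/T₁) = 113.515 × ln(498.66/984) = -77.156 J/K.
ΔS₂ = m₂c₂ ln(T_f/T₂) = 526.4 × ln(498.66/394) = 124.01 J/K.
ΔS_total = -77.156 + 124.01 = 46.9 J/K.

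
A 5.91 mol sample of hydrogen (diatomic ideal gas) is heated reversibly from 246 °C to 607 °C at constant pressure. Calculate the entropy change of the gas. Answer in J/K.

In kelvin: T₁ = 519.15 K, T₂ = 880.15 K. At constant pressure, ΔS = nC_p ln(T₂/T₁) with C_p = 7R/2 = 29.1 J mol⁻¹ K⁻¹.
ΔS = 5.91 × 29.1 × ln(880.15/519.15) = 90.8 J/K.

ΔS = 90.8 J/K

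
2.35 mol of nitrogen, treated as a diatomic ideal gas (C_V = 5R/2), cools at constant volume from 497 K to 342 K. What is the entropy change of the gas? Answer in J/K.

ΔS = -18.3 J/K

At constant volume, ΔS = nC_V ln(T₂/T₁) with C_V = 5R/2 = 20.79 J mol⁻¹ K⁻¹.
ΔS = 2.35 × 20.79 × ln(342/497) = -18.3 J/K.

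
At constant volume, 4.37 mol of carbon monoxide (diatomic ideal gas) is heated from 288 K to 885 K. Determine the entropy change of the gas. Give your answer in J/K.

ΔS = 102 J/K

At constant volume, ΔS = nC_V ln(T₂/T₁) with C_V = 5R/2 = 20.79 J mol⁻¹ K⁻¹.
ΔS = 4.37 × 20.79 × ln(885/288) = 102 J/K.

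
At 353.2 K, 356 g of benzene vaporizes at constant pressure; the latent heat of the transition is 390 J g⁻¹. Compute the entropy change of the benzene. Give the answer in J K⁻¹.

Heat absorbed by the substance: Q = mL = 356 × 390 = 138840 J.
At constant T, ΔS = Q_rev/T = 138840 / 353.2 = 393 J/K.

ΔS = 393 J/K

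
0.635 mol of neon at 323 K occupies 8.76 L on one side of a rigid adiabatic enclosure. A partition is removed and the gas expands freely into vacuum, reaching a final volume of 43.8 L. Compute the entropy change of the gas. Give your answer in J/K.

For an ideal gas in free expansion Q = 0 and W = 0, so T is unchanged.
Entropy is a state function; using a reversible isothermal path, ΔS_gas = nR ln(V₂/V₁) = 0.635 × 8.314 × ln(43.8/8.76) = 8.5 J/K.

ΔS_gas = 8.5 J/K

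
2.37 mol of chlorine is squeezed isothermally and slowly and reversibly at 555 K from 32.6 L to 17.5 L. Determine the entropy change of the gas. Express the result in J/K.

For an isothermal ideal gas ΔS_gas = nR ln(V₂/V₁) = 2.37 × 8.314 × ln(17.5/32.6) = -12.3 J/K.

ΔS_gas = -12.3 J/K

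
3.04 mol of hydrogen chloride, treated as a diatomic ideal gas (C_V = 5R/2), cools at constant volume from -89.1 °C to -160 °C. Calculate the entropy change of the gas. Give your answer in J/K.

ΔS = -30.7 J/K

In kelvin: T₁ = 184.05 K, T₂ = 113.15 K. At constant volume, ΔS = nC_V ln(T₂/T₁) with C_V = 5R/2 = 20.79 J mol⁻¹ K⁻¹.
ΔS = 3.04 × 20.79 × ln(113.15/184.05) = -30.7 J/K.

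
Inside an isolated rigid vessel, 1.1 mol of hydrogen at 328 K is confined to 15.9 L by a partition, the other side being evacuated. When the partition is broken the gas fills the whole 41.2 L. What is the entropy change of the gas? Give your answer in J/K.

No heat is exchanged and no work is done, so the ideal-gas temperature stays constant.
Entropy is a state function; using a reversible isothermal path, ΔS_gas = nR ln(V₂/V₁) = 1.1 × 8.314 × ln(41.2/15.9) = 8.71 J/K.

ΔS_gas = 8.71 J/K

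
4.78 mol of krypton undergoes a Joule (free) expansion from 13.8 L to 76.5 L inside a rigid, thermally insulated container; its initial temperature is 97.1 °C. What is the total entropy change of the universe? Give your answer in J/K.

No heat is exchanged and no work is done, so the ideal-gas temperature stays constant.
Entropy is a state function; using a reversible isothermal path, ΔS_gas = nR ln(V₂/V₁) = 4.78 × 8.314 × ln(76.5/13.8) = 68.1 J/K.
The insulated surroundings exchange no heat, so ΔS_surr = 0 and ΔS_universe = ΔS_gas.

ΔS_universe = 68.1 J/K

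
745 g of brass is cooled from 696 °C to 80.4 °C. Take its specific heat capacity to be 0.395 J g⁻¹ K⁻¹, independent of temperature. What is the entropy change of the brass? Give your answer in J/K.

In kelvin: T₁ = 969.15 K, T₂ = 353.55 K. ΔS = ∫dQ_rev/T = m c ln(T₂/T₁) = 745 × 0.395 × ln(353.55/969.15) = -297 J/K.

ΔS = -297 J/K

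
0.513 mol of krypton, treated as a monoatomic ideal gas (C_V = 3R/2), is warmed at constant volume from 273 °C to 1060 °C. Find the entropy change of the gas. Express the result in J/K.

ΔS = 5.71 J/K

In kelvin: T₁ = 546.15 K, T₂ = 1333.15 K. At constant volume, ΔS = nC_V ln(T₂/T₁) with C_V = 3R/2 = 12.47 J mol⁻¹ K⁻¹.
ΔS = 0.513 × 12.47 × ln(1333.15/546.15) = 5.71 J/K.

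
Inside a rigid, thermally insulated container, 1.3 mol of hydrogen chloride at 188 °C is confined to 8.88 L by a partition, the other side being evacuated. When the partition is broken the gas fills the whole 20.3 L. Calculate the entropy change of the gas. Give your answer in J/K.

ΔS_gas = 8.94 J/K

For an ideal gas in free expansion Q = 0 and W = 0, so T is unchanged.
Entropy is a state function; using a reversible isothermal path, ΔS_gas = nR ln(V₂/V₁) = 1.3 × 8.314 × ln(20.3/8.88) = 8.94 J/K.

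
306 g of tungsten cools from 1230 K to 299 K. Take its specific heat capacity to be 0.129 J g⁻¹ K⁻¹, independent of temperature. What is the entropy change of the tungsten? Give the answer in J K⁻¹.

ΔS = ∫dQ_rev/T = m c ln(T₂/T₁) = 306 × 0.129 × ln(299/1230) = -55.8 J/K.

ΔS = -55.8 J/K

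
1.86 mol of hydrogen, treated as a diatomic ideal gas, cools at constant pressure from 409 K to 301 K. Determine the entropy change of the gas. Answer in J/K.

ΔS = -16.6 J/K

At constant pressure, ΔS = nC_p ln(T₂/T₁) with C_p = 7R/2 = 29.1 J mol⁻¹ K⁻¹.
ΔS = 1.86 × 29.1 × ln(301/409) = -16.6 J/K.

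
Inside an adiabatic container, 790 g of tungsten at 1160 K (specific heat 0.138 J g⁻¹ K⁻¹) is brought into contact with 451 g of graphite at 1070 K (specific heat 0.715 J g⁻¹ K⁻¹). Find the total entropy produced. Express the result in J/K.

Energy balance: T_f = (m₁c₁T₁ + m₂c₂T₂)/(m₁c₁ + m₂c₂) = 1092.7 K.
ΔS₁ = m₁c₁ ln(T_f/T₁) = 109.02 × ln(1092.7/1160) = -6.512 J/K.
ΔS₂ = m₂c₂ ln(T_f/T₂) = 322.465 × ln(1092.7/1070) = 6.781 J/K.
ΔS_total = -6.512 + 6.781 = 0.269 J/K.

ΔS_total = 0.269 J/K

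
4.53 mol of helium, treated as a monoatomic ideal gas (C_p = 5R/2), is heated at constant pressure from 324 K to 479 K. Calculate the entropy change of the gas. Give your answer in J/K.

At constant pressure, ΔS = nC_p ln(T₂/T₁) with C_p = 5R/2 = 20.79 J mol⁻¹ K⁻¹.
ΔS = 4.53 × 20.79 × ln(479/324) = 36.8 J/K.

ΔS = 36.8 J/K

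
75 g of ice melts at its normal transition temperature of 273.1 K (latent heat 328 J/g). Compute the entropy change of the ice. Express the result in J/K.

Heat absorbed by the substance: Q = mL = 75 × 328 = 24600 J.
At constant T, ΔS = Q_rev/T = 24600 / 273.1 = 90.1 J/K.

ΔS = 90.1 J/K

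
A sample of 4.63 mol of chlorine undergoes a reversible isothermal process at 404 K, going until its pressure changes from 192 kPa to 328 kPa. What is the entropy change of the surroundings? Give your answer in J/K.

For an isothermal ideal gas ΔS_gas = nR ln(P₁/P₂) = 4.63 × 8.314 × ln(192/328) = -20.6 J/K.
The process is reversible, so ΔS_surr = −ΔS_gas = 20.6 J/K and ΔS_universe = 0.

ΔS_surr = 20.6 J/K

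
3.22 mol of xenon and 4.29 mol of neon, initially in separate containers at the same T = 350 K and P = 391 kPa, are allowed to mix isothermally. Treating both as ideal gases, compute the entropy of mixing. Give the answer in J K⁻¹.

ΔS_mix = 42.6 J/K

Mole fractions: x_A = 3.22/7.51 = 0.429, x_B = 0.571.
ΔS_mix = −R(n_A ln x_A + n_B ln x_B) = −8.314 × (3.22 ln 0.429 + 4.29 ln 0.571) = 42.6 J/K.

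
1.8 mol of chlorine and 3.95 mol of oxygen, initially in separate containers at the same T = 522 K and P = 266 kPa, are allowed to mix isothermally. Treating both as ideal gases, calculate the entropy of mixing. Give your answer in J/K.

ΔS_mix = 29.7 J/K

Mole fractions: x_A = 1.8/5.75 = 0.313, x_B = 0.687.
ΔS_mix = −R(n_A ln x_A + n_B ln x_B) = −8.314 × (1.8 ln 0.313 + 3.95 ln 0.687) = 29.7 J/K.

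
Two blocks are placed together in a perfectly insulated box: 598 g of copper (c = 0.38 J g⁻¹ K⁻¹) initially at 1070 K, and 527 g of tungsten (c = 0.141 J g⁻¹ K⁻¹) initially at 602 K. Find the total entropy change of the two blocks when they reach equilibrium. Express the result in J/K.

ΔS_total = 8.35 J/K

Energy balance: T_f = (m₁c₁T₁ + m₂c₂T₂)/(m₁c₁ + m₂c₂) = 954.68 K.
ΔS₁ = m₁c₁ ln(T_f/T₁) = 227.24 × ln(954.68/1070) = -25.91 J/K.
ΔS₂ = m₂c₂ ln(T_f/T₂) = 74.307 × ln(954.68/602) = 34.26 J/K.
ΔS_total = -25.91 + 34.26 = 8.35 J/K.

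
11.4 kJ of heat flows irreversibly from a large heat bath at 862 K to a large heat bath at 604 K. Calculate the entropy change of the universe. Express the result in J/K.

ΔS_hot = −Q/T_H = −11400/862 = -13.225 J/K and ΔS_cold = +Q/T_C = 11400/604 = 18.874 J/K.
ΔS_total = -13.225 + 18.874 = 5.65 J/K, positive as the second law requires.

ΔS_total = 5.65 J/K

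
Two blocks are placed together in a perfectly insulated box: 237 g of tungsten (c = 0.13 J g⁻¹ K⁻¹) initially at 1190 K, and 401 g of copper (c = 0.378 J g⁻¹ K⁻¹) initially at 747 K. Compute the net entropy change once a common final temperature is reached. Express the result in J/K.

ΔS_total = 3.07 J/K

Energy balance: T_f = (m₁c₁T₁ + m₂c₂T₂)/(m₁c₁ + m₂c₂) = 821.83 K.
ΔS₁ = m₁c₁ ln(T_f/T₁) = 30.81 × ln(821.83/1190) = -11.4 J/K.
ΔS₂ = m₂c₂ ln(T_f/T₂) = 151.578 × ln(821.83/747) = 14.47 J/K.
ΔS_total = -11.4 + 14.47 = 3.07 J/K.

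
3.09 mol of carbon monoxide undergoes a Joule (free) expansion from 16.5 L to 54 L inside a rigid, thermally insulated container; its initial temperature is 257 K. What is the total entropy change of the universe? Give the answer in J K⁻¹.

For an ideal gas in free expansion Q = 0 and W = 0, so T is unchanged.
Entropy is a state function; using a reversible isothermal path, ΔS_gas = nR ln(V₂/V₁) = 3.09 × 8.314 × ln(54/16.5) = 30.5 J/K.
The insulated surroundings exchange no heat, so ΔS_surr = 0 and ΔS_universe = ΔS_gas.

ΔS_universe = 30.5 J/K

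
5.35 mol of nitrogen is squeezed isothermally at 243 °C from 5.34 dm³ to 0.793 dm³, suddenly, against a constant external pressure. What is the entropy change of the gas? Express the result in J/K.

ΔS_gas = -84.8 J/K

Entropy is a state function, so ΔS_gas depends only on the end states.
For an isothermal ideal gas ΔS_gas = nR ln(V₂/V₁) = 5.35 × 8.314 × ln(0.793/5.34) = -84.8 J/K.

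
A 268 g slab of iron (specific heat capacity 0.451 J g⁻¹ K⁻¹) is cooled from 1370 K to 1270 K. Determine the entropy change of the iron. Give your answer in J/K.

ΔS = ∫dQ_rev/T = m c ln(T₂/T₁) = 268 × 0.451 × ln(1270/1370) = -9.16 J/K.

ΔS = -9.16 J/K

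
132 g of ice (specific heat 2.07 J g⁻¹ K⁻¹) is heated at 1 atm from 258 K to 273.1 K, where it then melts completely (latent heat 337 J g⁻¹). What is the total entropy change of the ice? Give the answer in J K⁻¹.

Warming step: ΔS₁ = m c ln(T_tr/T_i) = 132 × 2.07 × ln(273.1/258) = 15.54 J/K.
Phase change: ΔS₂ = +mL/T_tr = 132 × 337 / 273.1 = 162.9 J/K.
ΔS_total = (15.54) + (162.9) = 178 J/K.

ΔS = 178 J/K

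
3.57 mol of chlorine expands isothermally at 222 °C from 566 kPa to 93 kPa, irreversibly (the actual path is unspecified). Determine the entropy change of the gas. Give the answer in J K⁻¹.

ΔS_gas = 53.6 J/K

Entropy is a state function, so ΔS_gas depends only on the end states.
For an isothermal ideal gas ΔS_gas = nR ln(P₁/P₂) = 3.57 × 8.314 × ln(566/93) = 53.6 J/K.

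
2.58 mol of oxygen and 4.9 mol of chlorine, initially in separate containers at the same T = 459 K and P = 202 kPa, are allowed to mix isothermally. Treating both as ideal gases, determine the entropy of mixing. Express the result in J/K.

Mole fractions: x_A = 2.58/7.48 = 0.345, x_B = 0.655.
ΔS_mix = −R(n_A ln x_A + n_B ln x_B) = −8.314 × (2.58 ln 0.345 + 4.9 ln 0.655) = 40.1 J/K.

ΔS_mix = 40.1 J/K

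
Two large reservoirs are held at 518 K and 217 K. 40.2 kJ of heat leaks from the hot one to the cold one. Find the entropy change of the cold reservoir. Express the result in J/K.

ΔS_cold = 185 J/K

The cold reservoir gains heat Q, so ΔS_cold = +Q/T_C = 40200/217 = 185 J/K.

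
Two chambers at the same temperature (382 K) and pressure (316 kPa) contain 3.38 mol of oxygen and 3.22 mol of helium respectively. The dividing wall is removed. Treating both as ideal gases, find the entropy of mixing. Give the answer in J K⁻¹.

ΔS_mix = 38 J/K

Mole fractions: x_A = 3.38/6.6 = 0.512, x_B = 0.488.
ΔS_mix = −R(n_A ln x_A + n_B ln x_B) = −8.314 × (3.38 ln 0.512 + 3.22 ln 0.488) = 38 J/K.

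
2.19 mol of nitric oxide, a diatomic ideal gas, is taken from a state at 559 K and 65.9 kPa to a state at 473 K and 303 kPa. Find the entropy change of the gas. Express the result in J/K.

ΔS = nC_p ln(T₂/T₁) − nR ln(P₂/P₁), with C_p = 7R/2 = 29.1 J mol⁻¹ K⁻¹ for a diatomic ideal gas.
ΔS = 2.19 × [29.1 × ln(473/559) − 8.314 × ln(303/65.9)] = -38.4 J/K.

ΔS = -38.4 J/K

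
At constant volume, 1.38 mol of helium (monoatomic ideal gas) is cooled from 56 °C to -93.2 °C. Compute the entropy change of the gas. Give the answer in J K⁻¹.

ΔS = -10.4 J/K

In kelvin: T₁ = 329.15 K, T₂ = 179.95 K. At constant volume, ΔS = nC_V ln(T₂/T₁) with C_V = 3R/2 = 12.47 J mol⁻¹ K⁻¹.
ΔS = 1.38 × 12.47 × ln(179.95/329.15) = -10.4 J/K.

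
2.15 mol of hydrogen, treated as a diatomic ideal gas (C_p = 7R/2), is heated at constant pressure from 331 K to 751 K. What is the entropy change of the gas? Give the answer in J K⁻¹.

At constant pressure, ΔS = nC_p ln(T₂/T₁) with C_p = 7R/2 = 29.1 J mol⁻¹ K⁻¹.
ΔS = 2.15 × 29.1 × ln(751/331) = 51.3 J/K.

ΔS = 51.3 J/K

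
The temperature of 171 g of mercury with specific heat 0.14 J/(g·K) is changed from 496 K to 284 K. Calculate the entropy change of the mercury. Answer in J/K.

ΔS = ∫dQ_rev/T = m c ln(T₂/T₁) = 171 × 0.14 × ln(284/496) = -13.3 J/K.

ΔS = -13.3 J/K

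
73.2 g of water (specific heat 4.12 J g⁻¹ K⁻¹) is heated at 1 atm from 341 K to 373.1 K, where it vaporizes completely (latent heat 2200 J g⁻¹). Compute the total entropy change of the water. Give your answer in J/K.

Warming step: ΔS₁ = m c ln(T_tr/T_i) = 73.2 × 4.12 × ln(373.1/341) = 27.13 J/K.
Phase change: ΔS₂ = +mL/T_tr = 73.2 × 2200 / 373.1 = 431.6 J/K.
ΔS_total = (27.13) + (431.6) = 459 J/K.

ΔS = 459 J/K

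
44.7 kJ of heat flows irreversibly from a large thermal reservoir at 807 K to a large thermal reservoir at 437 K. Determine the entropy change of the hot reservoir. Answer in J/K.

The hot reservoir loses heat Q, so ΔS_hot = −Q/T_H = −44700/807 = -55.4 J/K.

ΔS_hot = -55.4 J/K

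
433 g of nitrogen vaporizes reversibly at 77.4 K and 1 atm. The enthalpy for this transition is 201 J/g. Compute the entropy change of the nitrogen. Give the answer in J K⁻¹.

ΔS = 1120 J/K

Heat absorbed by the substance: Q = mL = 433 × 201 = 87033 J.
At constant T, ΔS = Q_rev/T = 87033 / 77.4 = 1120 J/K.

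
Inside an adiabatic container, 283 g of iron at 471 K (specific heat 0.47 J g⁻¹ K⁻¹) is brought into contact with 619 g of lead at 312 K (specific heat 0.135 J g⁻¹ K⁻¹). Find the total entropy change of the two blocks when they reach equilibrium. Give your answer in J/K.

Energy balance: T_f = (m₁c₁T₁ + m₂c₂T₂)/(m₁c₁ + m₂c₂) = 409.65 K.
ΔS₁ = m₁c₁ ln(T_f/T₁) = 133.01 × ln(409.65/471) = -18.56 J/K.
ΔS₂ = m₂c₂ ln(T_f/T₂) = 83.565 × ln(409.65/312) = 22.75 J/K.
ΔS_total = -18.56 + 22.75 = 4.19 J/K.

ΔS_total = 4.19 J/K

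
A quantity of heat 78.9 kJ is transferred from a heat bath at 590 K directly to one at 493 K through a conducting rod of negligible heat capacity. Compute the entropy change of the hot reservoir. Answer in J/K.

ΔS_hot = -134 J/K

The hot reservoir loses heat Q, so ΔS_hot = −Q/T_H = −78900/590 = -134 J/K.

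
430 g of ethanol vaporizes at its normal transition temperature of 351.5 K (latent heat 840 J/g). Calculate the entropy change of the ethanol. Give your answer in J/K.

Heat absorbed by the substance: Q = mL = 430 × 840 = 361200 J.
At constant T, ΔS = Q_rev/T = 361200 / 351.5 = 1030 J/K.

ΔS = 1030 J/K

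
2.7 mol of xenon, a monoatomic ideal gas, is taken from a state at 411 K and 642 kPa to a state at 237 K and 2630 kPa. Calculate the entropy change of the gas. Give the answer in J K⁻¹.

ΔS = -62.6 J/K

ΔS = nC_p ln(T₂/T₁) − nR ln(P₂/P₁), with C_p = 5R/2 = 20.79 J mol⁻¹ K⁻¹ for a monoatomic ideal gas.
ΔS = 2.7 × [20.79 × ln(237/411) − 8.314 × ln(2630/642)] = -62.6 J/K.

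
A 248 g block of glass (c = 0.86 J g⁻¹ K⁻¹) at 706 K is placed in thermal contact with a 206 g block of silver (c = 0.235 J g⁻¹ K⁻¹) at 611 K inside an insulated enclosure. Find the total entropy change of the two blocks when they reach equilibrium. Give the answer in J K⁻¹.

Energy balance: T_f = (m₁c₁T₁ + m₂c₂T₂)/(m₁c₁ + m₂c₂) = 688.43 K.
ΔS₁ = m₁c₁ ln(T_f/T₁) = 213.28 × ln(688.43/706) = -5.376 J/K.
ΔS₂ = m₂c₂ ln(T_f/T₂) = 48.41 × ln(688.43/611) = 5.776 J/K.
ΔS_total = -5.376 + 5.776 = 0.4 J/K.

ΔS_total = 0.4 J/K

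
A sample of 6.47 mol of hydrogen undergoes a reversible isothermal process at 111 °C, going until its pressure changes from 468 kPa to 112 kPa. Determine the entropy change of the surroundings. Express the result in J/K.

ΔS_surr = -76.9 J/K

For an isothermal ideal gas ΔS_gas = nR ln(P₁/P₂) = 6.47 × 8.314 × ln(468/112) = 76.9 J/K.
The process is reversible, so ΔS_surr = −ΔS_gas = -76.9 J/K and ΔS_universe = 0.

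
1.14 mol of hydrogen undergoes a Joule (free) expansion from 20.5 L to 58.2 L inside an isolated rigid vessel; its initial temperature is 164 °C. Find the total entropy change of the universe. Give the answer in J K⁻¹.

For an ideal gas in free expansion Q = 0 and W = 0, so T is unchanged.
Entropy is a state function; using a reversible isothermal path, ΔS_gas = nR ln(V₂/V₁) = 1.14 × 8.314 × ln(58.2/20.5) = 9.89 J/K.
The insulated surroundings exchange no heat, so ΔS_surr = 0 and ΔS_universe = ΔS_gas.

ΔS_universe = 9.89 J/K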